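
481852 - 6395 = 475457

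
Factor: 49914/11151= 2^1 * 3^( - 1 )*7^( - 1) *47^1 = 94/21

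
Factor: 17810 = 2^1 * 5^1 * 13^1*137^1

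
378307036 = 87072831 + 291234205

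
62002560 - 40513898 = 21488662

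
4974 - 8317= - 3343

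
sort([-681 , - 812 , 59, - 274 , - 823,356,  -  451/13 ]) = [  -  823,-812,  -  681, -274, - 451/13, 59,356 ] 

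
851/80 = 10 + 51/80 = 10.64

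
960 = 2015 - 1055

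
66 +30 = 96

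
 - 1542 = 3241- 4783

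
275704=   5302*52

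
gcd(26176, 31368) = 8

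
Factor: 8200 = 2^3*5^2*41^1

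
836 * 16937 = 14159332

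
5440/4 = 1360 = 1360.00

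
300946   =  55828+245118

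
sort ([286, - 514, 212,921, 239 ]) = [ - 514, 212,239, 286, 921] 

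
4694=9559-4865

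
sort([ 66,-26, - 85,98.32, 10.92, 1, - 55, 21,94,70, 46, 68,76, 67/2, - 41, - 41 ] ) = [ - 85, - 55, - 41, - 41,- 26,  1, 10.92,21, 67/2,46, 66, 68,70 , 76, 94, 98.32] 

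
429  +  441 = 870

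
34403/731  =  34403/731 = 47.06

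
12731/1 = 12731  =  12731.00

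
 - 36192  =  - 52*696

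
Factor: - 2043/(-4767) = 3^1 * 7^( - 1) =3/7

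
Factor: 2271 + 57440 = 59711= 29^2*71^1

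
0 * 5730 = 0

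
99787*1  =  99787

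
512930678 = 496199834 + 16730844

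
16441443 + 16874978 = 33316421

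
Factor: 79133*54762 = 2^1*3^1 * 9127^1 * 79133^1 = 4333481346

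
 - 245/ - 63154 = 35/9022 = 0.00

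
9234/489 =18 + 144/163 = 18.88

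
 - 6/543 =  -2/181 = - 0.01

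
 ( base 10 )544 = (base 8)1040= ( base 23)10F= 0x220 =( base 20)174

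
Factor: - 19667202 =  - 2^1*3^1*37^1*88591^1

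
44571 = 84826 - 40255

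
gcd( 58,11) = 1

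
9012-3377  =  5635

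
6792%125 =42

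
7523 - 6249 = 1274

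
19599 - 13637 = 5962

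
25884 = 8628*3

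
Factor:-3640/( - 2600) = 5^( - 1 )*7^1 = 7/5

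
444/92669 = 444/92669=0.00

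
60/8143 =60/8143 = 0.01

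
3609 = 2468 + 1141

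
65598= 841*78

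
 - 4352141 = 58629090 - 62981231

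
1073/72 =1073/72 = 14.90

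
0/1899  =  0 = 0.00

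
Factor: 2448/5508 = 4/9= 2^2 * 3^( - 2) 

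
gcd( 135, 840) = 15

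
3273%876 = 645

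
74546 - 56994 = 17552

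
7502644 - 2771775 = 4730869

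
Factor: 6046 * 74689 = 2^1*19^1*3023^1 * 3931^1 = 451569694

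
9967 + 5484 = 15451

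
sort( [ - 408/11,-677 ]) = [ - 677, - 408/11 ]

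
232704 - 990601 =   -  757897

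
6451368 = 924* 6982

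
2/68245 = 2/68245 = 0.00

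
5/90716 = 5/90716 = 0.00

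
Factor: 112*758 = 2^5*7^1*379^1= 84896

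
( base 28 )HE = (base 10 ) 490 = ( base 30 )ga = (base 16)1EA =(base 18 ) 194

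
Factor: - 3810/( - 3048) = 2^(  -  2)*5^1 = 5/4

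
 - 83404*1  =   - 83404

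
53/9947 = 53/9947 = 0.01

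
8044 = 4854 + 3190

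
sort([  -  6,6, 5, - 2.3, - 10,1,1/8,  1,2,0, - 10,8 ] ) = [ - 10, - 10, - 6, - 2.3,0,1/8, 1,1,2,5,6, 8] 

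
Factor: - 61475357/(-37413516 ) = 2^(-2)*3^ ( - 1) *7^( - 1)*313^( - 1)*1367^1*1423^( - 1) * 44971^1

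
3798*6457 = 24523686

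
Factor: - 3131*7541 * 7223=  - 170541321233= - 31^2*101^1*233^1*7541^1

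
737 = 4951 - 4214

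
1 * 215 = 215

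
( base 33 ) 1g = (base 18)2D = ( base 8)61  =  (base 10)49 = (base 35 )1E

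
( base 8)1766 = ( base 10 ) 1014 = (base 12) 706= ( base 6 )4410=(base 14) 526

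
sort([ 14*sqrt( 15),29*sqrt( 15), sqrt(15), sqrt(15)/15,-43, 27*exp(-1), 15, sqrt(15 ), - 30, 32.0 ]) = [-43, - 30, sqrt ( 15) /15, sqrt( 15 ),sqrt(15 ) , 27*exp(-1),15,32.0, 14*sqrt(15 ),29*sqrt(15)]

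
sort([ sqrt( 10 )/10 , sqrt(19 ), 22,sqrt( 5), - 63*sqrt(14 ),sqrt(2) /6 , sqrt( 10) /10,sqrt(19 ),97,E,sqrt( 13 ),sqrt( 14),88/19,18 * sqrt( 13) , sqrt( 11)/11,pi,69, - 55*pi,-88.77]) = [ - 63*sqrt( 14), - 55*pi, - 88.77,sqrt( 2)/6, sqrt (11 )/11,sqrt( 10)/10,sqrt(10 ) /10,sqrt( 5), E,pi,sqrt( 13 ), sqrt(14),sqrt( 19 ), sqrt( 19 ), 88/19, 22,18 * sqrt( 13),  69, 97] 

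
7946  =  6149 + 1797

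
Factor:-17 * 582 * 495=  - 2^1*3^3*5^1*11^1*17^1*97^1 = -4897530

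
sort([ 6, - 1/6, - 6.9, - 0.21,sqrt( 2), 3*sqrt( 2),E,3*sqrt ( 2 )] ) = [ - 6.9, - 0.21 , - 1/6, sqrt(2),E , 3*sqrt(2),3*sqrt(2 ), 6]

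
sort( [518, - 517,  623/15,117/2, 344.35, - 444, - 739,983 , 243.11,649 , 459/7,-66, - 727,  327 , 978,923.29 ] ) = [ - 739 , - 727 , - 517, - 444 , - 66, 623/15, 117/2,459/7,243.11,327,344.35 , 518, 649,923.29, 978 , 983] 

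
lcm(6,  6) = 6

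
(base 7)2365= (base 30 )TA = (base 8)1560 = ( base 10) 880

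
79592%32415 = 14762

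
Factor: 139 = 139^1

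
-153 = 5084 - 5237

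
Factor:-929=- 929^1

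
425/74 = 5 + 55/74 = 5.74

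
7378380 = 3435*2148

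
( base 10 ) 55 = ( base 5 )210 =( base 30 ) 1P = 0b110111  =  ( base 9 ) 61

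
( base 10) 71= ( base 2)1000111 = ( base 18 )3h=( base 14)51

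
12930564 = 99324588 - 86394024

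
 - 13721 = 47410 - 61131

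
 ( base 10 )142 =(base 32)4e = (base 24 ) 5M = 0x8e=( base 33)4a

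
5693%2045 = 1603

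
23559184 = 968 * 24338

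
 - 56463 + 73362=16899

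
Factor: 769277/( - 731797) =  - 821/781=- 11^( - 1)*71^(- 1 )*821^1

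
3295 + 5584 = 8879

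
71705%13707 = 3170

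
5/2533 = 5/2533 = 0.00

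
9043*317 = 2866631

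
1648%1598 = 50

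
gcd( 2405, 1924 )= 481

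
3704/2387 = 3704/2387 = 1.55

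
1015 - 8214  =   - 7199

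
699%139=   4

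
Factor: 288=2^5*3^2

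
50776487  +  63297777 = 114074264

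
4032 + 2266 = 6298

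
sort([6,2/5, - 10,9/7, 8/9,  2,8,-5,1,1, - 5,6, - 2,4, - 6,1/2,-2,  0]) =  [ - 10,-6, - 5, - 5, - 2, - 2,0,2/5,1/2, 8/9,1, 1,9/7,2,4,6, 6,8] 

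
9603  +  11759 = 21362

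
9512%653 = 370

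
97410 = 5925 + 91485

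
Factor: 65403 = 3^2*13^2*43^1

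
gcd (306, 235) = 1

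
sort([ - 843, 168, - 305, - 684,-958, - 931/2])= [ - 958, - 843, - 684, - 931/2, - 305,168]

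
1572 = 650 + 922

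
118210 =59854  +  58356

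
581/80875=581/80875=0.01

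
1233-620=613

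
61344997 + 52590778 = 113935775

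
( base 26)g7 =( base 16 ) 1a7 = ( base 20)113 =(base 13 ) 267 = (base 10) 423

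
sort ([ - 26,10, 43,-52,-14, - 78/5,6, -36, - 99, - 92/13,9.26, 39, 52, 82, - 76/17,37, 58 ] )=[ - 99, - 52, - 36, - 26, - 78/5, - 14,  -  92/13,-76/17, 6 , 9.26, 10, 37, 39,43,52,58, 82 ]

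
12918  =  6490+6428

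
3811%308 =115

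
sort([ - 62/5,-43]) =[ - 43, - 62/5 ] 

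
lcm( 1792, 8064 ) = 16128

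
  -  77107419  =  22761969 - 99869388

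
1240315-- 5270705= 6511020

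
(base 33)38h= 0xddc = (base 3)11212102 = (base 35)2vd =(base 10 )3548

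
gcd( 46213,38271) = 1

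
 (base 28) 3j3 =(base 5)43022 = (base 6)21211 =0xb47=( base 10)2887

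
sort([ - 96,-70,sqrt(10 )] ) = [  -  96,  -  70, sqrt(10)]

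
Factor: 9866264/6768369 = 2^3 * 3^ ( - 2 )*23^1  *29^1 *43^2*97^(-1 ) *7753^(-1 ) 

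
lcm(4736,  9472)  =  9472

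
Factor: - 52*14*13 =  -2^3*7^1*13^2 = - 9464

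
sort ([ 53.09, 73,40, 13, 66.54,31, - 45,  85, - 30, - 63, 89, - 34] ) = [ - 63, - 45, -34, - 30,13,  31,40 , 53.09, 66.54, 73, 85, 89]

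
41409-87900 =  - 46491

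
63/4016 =63/4016 = 0.02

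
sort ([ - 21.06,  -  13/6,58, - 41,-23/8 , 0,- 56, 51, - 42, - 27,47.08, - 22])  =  [-56,  -  42, - 41,-27,-22,-21.06, - 23/8,-13/6, 0, 47.08,51,58 ]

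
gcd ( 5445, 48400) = 605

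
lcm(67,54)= 3618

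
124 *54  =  6696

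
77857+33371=111228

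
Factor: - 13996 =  - 2^2*3499^1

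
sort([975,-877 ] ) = [ - 877 , 975] 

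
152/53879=152/53879 = 0.00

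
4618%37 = 30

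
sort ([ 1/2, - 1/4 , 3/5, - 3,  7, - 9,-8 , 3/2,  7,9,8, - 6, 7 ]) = [-9,-8,-6,-3,-1/4,1/2 , 3/5,  3/2, 7,7, 7, 8 , 9 ] 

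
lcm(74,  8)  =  296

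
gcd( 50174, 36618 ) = 2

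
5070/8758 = 2535/4379=0.58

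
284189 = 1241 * 229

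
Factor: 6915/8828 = 2^ ( - 2)*3^1*5^1*461^1*2207^( - 1 )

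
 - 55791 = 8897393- 8953184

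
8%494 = 8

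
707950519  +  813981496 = 1521932015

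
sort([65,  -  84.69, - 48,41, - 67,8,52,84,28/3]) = [ - 84.69,  -  67, - 48, 8,28/3  ,  41, 52 , 65,  84] 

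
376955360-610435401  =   - 233480041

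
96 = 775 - 679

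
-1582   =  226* (-7)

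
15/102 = 5/34 =0.15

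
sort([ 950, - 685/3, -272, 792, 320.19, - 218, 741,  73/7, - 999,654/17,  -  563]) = [ -999, - 563, - 272,-685/3, - 218,73/7,654/17, 320.19,741, 792, 950]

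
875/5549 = 875/5549 = 0.16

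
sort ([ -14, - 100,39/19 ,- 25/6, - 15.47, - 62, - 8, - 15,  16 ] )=[- 100, - 62, - 15.47, - 15, - 14 ,-8,-25/6,39/19,16 ] 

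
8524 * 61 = 519964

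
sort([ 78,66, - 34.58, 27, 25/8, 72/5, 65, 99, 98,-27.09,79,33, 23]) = [ -34.58,  -  27.09,25/8,72/5,  23,27, 33,65, 66,  78, 79, 98, 99]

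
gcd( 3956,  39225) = 1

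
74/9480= 37/4740 = 0.01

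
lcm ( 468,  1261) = 45396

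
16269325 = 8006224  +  8263101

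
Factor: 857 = 857^1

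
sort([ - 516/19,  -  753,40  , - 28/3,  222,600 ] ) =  [ - 753, -516/19,-28/3,40, 222,600] 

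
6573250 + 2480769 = 9054019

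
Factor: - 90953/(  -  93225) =3^( - 1)*5^( - 2 )*11^( - 1) * 19^1*113^(-1)*4787^1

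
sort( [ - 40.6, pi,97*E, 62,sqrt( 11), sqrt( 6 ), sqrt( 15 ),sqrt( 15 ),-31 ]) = [-40.6, - 31, sqrt(6),pi, sqrt (11), sqrt( 15), sqrt( 15 ),62, 97*E] 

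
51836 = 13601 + 38235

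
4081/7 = 583 = 583.00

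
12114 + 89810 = 101924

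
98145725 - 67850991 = 30294734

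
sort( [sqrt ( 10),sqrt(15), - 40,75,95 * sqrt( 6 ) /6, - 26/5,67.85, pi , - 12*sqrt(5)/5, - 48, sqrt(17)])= [ - 48, -40, - 12*sqrt( 5)/5, - 26/5,pi , sqrt( 10) , sqrt(15 ),sqrt(17 ),95*sqrt(6) /6,67.85,75]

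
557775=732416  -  174641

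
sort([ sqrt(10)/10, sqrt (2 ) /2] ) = [ sqrt (10 ) /10,  sqrt (2)/2]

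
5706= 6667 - 961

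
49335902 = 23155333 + 26180569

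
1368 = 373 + 995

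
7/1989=7/1989 = 0.00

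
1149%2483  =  1149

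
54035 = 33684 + 20351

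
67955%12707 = 4420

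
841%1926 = 841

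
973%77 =49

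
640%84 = 52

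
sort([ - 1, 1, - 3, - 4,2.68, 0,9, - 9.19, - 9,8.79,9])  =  [ - 9.19, - 9, - 4,-3, - 1 , 0,1, 2.68,8.79,9  ,  9]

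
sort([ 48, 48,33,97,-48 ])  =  [-48, 33,48,48, 97] 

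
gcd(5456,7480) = 88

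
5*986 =4930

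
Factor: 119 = 7^1*17^1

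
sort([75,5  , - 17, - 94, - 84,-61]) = [ - 94, - 84, - 61,-17,5,75]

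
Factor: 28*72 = 2^5 * 3^2 * 7^1 = 2016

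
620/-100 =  - 31/5=-6.20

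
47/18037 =47/18037 =0.00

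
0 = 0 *352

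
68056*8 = 544448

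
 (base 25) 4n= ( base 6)323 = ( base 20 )63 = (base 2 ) 1111011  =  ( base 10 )123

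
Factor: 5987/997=997^( - 1)*5987^1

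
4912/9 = 545+ 7/9 = 545.78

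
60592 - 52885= 7707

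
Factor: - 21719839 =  - 457^1*47527^1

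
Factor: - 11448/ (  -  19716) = 18/31 = 2^1*3^2*31^( - 1)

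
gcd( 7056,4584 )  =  24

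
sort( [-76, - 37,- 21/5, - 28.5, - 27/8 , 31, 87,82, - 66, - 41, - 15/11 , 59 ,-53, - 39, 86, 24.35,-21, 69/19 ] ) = [  -  76,-66, - 53, - 41,  -  39,-37,-28.5,-21, - 21/5, - 27/8,-15/11, 69/19 , 24.35,31,59, 82, 86, 87]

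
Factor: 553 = 7^1 * 79^1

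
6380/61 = 6380/61 = 104.59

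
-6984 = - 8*873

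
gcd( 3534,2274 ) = 6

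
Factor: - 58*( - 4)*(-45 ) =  - 10440 = - 2^3  *  3^2 * 5^1*29^1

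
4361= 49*89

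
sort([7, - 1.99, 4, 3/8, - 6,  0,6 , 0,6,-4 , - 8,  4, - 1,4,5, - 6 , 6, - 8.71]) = [ - 8.71,-8, - 6, - 6, - 4, - 1.99, - 1,0 , 0,3/8,4,4,4, 5,6, 6,6, 7]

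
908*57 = 51756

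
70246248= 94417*744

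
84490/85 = 994 = 994.00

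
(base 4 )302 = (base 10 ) 50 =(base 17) 2G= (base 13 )3b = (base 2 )110010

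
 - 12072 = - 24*503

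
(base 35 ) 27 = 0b1001101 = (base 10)77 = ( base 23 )38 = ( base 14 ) 57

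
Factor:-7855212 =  - 2^2*3^1*654601^1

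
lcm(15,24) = 120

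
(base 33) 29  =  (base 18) 43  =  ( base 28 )2J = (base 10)75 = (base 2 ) 1001011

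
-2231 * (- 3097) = 6909407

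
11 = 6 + 5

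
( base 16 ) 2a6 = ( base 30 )mi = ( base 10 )678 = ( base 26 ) 102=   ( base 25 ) 123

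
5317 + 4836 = 10153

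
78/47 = 78/47 = 1.66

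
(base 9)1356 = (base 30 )143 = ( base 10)1023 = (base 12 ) 713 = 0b1111111111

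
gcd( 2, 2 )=2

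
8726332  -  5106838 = 3619494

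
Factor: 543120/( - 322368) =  - 155/92 = -  2^( - 2)*5^1*23^( - 1)*31^1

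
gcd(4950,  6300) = 450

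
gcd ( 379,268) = 1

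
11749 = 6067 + 5682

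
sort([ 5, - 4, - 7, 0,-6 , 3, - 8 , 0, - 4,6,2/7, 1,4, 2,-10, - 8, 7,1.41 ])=[ - 10, - 8, - 8,-7, -6, - 4, - 4,0, 0, 2/7,1,1.41, 2,3,4,5, 6,7] 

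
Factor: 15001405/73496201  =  652235/3195487 = 5^1*130447^1* 3195487^ ( - 1) 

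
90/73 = 1 + 17/73 = 1.23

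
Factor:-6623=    - 37^1*179^1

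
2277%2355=2277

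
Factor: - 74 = -2^1*37^1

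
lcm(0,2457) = 0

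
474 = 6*79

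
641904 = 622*1032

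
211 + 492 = 703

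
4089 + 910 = 4999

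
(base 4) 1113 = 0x57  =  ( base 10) 87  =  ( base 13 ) 69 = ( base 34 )2J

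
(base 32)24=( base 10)68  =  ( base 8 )104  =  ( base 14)4C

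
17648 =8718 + 8930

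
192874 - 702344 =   -  509470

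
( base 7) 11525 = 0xBC0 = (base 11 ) 2295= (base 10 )3008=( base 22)64G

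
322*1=322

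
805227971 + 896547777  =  1701775748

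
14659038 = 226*64863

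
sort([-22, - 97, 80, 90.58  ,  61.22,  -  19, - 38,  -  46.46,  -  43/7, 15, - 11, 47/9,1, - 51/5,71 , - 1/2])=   [ - 97,-46.46 , - 38, - 22, - 19,-11, - 51/5, - 43/7, - 1/2, 1,47/9,15, 61.22,71,80, 90.58 ] 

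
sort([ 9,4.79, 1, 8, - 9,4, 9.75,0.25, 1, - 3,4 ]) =[ - 9, -3,0.25  ,  1,1, 4,4,4.79, 8, 9, 9.75]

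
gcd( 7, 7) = 7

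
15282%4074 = 3060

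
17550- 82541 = -64991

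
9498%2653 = 1539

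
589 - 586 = 3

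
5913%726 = 105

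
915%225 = 15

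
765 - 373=392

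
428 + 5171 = 5599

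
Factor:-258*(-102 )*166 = 2^3*3^2*17^1*43^1 * 83^1 = 4368456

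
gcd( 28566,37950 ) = 138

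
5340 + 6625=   11965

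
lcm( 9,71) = 639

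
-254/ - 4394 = 127/2197 = 0.06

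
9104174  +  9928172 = 19032346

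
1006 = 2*503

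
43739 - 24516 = 19223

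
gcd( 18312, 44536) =8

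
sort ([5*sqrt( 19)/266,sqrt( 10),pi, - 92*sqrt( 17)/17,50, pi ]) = [-92*sqrt( 17)/17,5*sqrt( 19 ) /266,pi,pi,sqrt( 10), 50]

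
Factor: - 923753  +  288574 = - 37^1*17167^1= - 635179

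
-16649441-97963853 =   -  114613294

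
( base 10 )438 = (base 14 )234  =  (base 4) 12312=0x1b6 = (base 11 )369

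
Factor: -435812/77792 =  - 2^( - 3)*11^( - 1)*17^1*29^1 =- 493/88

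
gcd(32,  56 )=8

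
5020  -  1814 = 3206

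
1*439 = 439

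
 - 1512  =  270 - 1782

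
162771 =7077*23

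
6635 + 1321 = 7956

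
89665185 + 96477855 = 186143040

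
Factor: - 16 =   -  2^4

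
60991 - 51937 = 9054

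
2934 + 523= 3457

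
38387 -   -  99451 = 137838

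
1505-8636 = -7131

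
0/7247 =0 = 0.00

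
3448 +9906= 13354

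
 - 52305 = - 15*3487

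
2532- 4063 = - 1531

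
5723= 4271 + 1452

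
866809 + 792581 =1659390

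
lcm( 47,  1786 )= 1786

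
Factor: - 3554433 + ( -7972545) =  - 2^1 * 3^1 * 29^1 * 31^1*2137^1 = -  11526978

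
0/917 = 0 = 0.00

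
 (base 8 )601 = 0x181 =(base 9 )467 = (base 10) 385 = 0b110000001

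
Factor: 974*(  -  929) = - 2^1*487^1*929^1  =  -  904846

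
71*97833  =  6946143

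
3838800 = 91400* 42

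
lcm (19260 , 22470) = 134820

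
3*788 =2364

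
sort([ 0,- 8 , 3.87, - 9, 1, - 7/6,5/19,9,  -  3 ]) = [  -  9, - 8  ,-3,- 7/6, 0,5/19,1,3.87,9 ]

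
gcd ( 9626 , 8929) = 1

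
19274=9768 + 9506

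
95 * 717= 68115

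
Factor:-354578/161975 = -602/275 =- 2^1*5^( - 2) * 7^1*11^ ( - 1 ) * 43^1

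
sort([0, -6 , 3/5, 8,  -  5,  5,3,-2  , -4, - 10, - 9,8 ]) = [ - 10, -9, - 6, - 5, - 4,  -  2,  0,  3/5, 3,5,8 , 8]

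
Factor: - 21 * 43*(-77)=69531 =3^1*7^2*11^1*43^1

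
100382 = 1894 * 53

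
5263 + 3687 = 8950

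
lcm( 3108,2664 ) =18648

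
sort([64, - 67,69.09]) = [-67,64,69.09]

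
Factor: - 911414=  - 2^1*7^1 * 65101^1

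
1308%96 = 60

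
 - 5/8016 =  - 5/8016 = - 0.00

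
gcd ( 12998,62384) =2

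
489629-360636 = 128993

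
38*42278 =1606564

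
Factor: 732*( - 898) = -2^3*3^1*61^1*449^1 = -657336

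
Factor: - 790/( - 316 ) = 5/2 = 2^( - 1)*5^1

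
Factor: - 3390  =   - 2^1 * 3^1  *  5^1 * 113^1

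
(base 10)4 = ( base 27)4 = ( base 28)4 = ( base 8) 4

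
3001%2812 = 189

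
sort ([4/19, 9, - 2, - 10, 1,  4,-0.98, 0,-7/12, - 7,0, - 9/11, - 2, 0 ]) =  [-10, - 7, - 2,-2, - 0.98,- 9/11, - 7/12,0,0 , 0,4/19,1, 4, 9 ] 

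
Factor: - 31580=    - 2^2*5^1*1579^1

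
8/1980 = 2/495   =  0.00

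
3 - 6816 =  - 6813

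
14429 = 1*14429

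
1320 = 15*88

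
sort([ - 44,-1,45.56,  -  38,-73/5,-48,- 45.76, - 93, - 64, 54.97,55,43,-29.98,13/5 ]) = [ - 93, - 64, - 48,- 45.76, - 44,- 38, - 29.98, - 73/5, - 1 , 13/5, 43,  45.56,54.97, 55] 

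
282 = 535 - 253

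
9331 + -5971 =3360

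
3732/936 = 3+77/78 = 3.99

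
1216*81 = 98496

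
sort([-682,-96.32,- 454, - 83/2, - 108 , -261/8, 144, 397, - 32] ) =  [  -  682,- 454,-108 , -96.32 ,-83/2 , - 261/8,-32, 144,  397 ]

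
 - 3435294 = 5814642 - 9249936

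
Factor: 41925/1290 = 2^( - 1)*5^1 * 13^1 = 65/2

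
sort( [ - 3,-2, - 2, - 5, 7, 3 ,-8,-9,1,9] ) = [ - 9,-8, - 5,-3 , - 2, - 2, 1, 3,7, 9 ]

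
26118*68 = 1776024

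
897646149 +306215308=1203861457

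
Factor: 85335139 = 29^1*269^1*10939^1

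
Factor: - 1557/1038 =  - 3/2= -  2^( - 1 )*3^1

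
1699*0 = 0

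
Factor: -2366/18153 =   -  2^1*3^( - 2)*7^1*13^2*2017^( - 1)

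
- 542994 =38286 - 581280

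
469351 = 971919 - 502568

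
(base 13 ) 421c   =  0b10001110111111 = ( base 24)fl7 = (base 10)9151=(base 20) 12HB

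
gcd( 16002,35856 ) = 18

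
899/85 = 899/85 = 10.58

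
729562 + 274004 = 1003566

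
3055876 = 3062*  998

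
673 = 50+623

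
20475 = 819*25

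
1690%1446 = 244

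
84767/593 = 84767/593 = 142.95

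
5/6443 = 5/6443 = 0.00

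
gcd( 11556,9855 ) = 27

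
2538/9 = 282=282.00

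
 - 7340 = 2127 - 9467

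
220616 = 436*506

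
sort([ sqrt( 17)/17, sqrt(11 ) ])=[ sqrt(17 ) /17, sqrt(11)]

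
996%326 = 18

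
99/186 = 33/62 = 0.53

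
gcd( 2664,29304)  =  2664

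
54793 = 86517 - 31724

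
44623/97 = 44623/97 = 460.03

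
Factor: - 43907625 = -3^2*5^3*31^1*1259^1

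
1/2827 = 1/2827 = 0.00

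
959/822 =7/6 = 1.17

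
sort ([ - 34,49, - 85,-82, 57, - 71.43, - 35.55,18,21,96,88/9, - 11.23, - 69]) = [ - 85 , - 82, - 71.43, - 69 ,  -  35.55,  -  34, - 11.23, 88/9,18,21,49,  57,96 ] 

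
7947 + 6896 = 14843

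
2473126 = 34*72739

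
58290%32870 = 25420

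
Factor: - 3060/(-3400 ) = 2^(-1)*3^2 * 5^(  -  1 ) = 9/10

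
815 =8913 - 8098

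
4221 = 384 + 3837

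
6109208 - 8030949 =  - 1921741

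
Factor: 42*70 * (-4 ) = - 2^4 * 3^1*5^1  *7^2=- 11760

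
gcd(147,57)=3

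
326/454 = 163/227= 0.72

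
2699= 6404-3705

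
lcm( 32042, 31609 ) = 2339066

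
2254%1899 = 355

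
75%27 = 21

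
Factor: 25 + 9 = 2^1*17^1=34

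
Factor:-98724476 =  -2^2*24681119^1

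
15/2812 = 15/2812 = 0.01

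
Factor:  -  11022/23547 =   -  22/47 = - 2^1*11^1*47^( -1)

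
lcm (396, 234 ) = 5148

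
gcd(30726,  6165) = 9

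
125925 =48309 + 77616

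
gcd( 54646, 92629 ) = 1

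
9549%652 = 421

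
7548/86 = 3774/43 = 87.77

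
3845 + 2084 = 5929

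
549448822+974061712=1523510534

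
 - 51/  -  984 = 17/328 = 0.05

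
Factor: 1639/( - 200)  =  -2^( - 3)*5^( - 2)*11^1 * 149^1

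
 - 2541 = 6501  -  9042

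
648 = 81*8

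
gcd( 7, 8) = 1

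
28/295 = 28/295 = 0.09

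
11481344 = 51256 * 224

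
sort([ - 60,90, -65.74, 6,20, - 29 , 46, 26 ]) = [ -65.74,-60,  -  29,6, 20,26,46 , 90] 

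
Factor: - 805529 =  - 23^1*35023^1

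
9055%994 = 109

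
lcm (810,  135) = 810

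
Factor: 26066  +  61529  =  87595 = 5^1*17519^1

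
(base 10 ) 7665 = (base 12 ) 4529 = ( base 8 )16761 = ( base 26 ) b8l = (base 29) 939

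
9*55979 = 503811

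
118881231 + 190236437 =309117668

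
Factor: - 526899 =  - 3^1 * 175633^1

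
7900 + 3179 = 11079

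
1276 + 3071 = 4347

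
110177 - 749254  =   - 639077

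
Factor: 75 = 3^1*5^2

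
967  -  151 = 816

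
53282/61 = 873 + 29/61 = 873.48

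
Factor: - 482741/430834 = - 2^(  -  1)*7^1*68963^1*215417^(  -  1 )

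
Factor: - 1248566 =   -  2^1*11^1*19^1*29^1*103^1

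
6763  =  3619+3144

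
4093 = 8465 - 4372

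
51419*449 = 23087131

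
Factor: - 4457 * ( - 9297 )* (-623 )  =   -25815082167 = - 3^2*7^1*89^1*1033^1*4457^1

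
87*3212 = 279444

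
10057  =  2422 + 7635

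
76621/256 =299+77/256 = 299.30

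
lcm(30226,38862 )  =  272034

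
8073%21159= 8073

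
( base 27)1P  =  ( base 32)1k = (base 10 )52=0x34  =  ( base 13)40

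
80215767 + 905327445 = 985543212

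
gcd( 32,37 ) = 1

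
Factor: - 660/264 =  - 2^( - 1 )*5^1=-  5/2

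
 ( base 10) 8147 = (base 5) 230042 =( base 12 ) 486b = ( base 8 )17723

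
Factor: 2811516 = 2^2*3^1*234293^1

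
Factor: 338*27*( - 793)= -7236918  =  - 2^1*3^3*13^3*61^1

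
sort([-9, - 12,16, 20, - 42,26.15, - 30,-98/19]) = [-42, - 30, - 12, - 9, -98/19, 16,20, 26.15 ]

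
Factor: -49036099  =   - 7^1*1069^1*6553^1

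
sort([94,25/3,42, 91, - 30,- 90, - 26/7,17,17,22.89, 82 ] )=[ - 90,-30, - 26/7,25/3, 17,17,22.89,  42 , 82, 91 , 94] 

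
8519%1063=15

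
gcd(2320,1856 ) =464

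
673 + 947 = 1620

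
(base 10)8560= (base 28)apk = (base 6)103344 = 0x2170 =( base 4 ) 2011300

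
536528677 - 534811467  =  1717210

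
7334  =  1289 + 6045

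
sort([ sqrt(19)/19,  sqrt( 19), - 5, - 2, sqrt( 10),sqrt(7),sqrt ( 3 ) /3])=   [ - 5,  -  2,  sqrt( 19)/19,sqrt( 3)/3,sqrt( 7 ),sqrt ( 10), sqrt(19 )]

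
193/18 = 193/18 = 10.72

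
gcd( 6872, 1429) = 1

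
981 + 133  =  1114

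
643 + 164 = 807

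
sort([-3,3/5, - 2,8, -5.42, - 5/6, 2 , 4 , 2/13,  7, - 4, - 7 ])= [  -  7,-5.42, - 4,  -  3,  -  2, - 5/6,2/13, 3/5, 2,4,7,  8 ]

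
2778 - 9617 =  - 6839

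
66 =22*3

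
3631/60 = 60 + 31/60 = 60.52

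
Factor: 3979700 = 2^2 * 5^2*17^1*2341^1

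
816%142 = 106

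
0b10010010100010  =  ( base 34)83s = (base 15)2BA3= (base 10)9378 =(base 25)F03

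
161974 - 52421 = 109553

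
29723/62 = 29723/62 = 479.40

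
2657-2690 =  - 33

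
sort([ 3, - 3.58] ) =[ - 3.58, 3]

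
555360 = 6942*80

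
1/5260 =1/5260  =  0.00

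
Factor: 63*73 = 3^2*7^1*73^1  =  4599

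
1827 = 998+829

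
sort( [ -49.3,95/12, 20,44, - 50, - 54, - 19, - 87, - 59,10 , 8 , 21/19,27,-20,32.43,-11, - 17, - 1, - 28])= [ - 87, - 59, - 54, - 50 , - 49.3, - 28, - 20, - 19, - 17 ,  -  11,  -  1,21/19,95/12,  8 , 10,20,27,32.43,44] 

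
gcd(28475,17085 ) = 5695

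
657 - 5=652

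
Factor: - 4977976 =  - 2^3*622247^1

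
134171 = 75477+58694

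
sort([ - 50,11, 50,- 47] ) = [ - 50, - 47,11  ,  50 ]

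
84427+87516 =171943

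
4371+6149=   10520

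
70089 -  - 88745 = 158834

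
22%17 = 5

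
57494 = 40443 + 17051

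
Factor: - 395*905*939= - 3^1*5^2*79^1*181^1*313^1 = - 335669025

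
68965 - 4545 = 64420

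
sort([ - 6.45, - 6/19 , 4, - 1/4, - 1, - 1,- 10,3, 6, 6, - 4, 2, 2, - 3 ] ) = [ - 10, - 6.45, - 4,  -  3, - 1, - 1 ,-6/19, - 1/4, 2,2, 3,4,6,6]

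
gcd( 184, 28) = 4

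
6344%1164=524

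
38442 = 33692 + 4750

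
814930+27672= 842602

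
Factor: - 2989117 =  - 29^1*59^1*1747^1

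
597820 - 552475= 45345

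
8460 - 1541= 6919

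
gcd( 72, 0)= 72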